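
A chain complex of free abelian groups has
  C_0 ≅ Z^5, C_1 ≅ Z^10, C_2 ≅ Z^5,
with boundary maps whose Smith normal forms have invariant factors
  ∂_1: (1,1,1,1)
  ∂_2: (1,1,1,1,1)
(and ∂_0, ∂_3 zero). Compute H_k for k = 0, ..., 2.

H_0 ≅ Z,  H_1 ≅ Z,  H_2 = 0.

H_0: b_0 = 5 − 0 − 4 = 1; torsion from ∂_1 factors > 1: none. So H_0 ≅ Z.
H_1: b_1 = 10 − 4 − 5 = 1; torsion from ∂_2 factors > 1: none. So H_1 ≅ Z.
H_2: b_2 = 5 − 5 − 0 = 0; torsion from ∂_3 factors > 1: none. So H_2 ≅ 0.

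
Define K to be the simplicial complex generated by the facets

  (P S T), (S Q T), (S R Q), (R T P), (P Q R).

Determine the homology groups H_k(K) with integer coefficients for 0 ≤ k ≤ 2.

Fix the vertex order P < Q < R < S < T and write every simplex with vertices in increasing order. Then dim K = 2 and the simplices of K are:

  0-simplices (5): P, Q, R, S, T
  1-simplices (10): PQ, PR, PS, PT, QR, QS, QT, RS, RT, ST
  2-simplices (5): PQR, PRT, PST, QRS, QST

giving chain groups C_0 ≅ Z^5, C_1 ≅ Z^10, C_2 ≅ Z^5.

The boundary map ∂_1: C_1 → C_0 maps an edge to its endpoints' difference, ∂[p,q] = q − p.
As a 5×10 matrix over Z this has rank 4, with invariant factors (1,1,1,1).

The boundary map ∂_2: C_2 → C_1 sends each 2-simplex [p,q,r] to [q,r] − [p,r] + [p,q]. For instance
  ∂PRT = RT − PT + PR,
  ∂PQR = QR − PR + PQ.
The resulting 10×5 matrix has rank 5, and its Smith normal form has invariant factors (1,1,1,1,1).

Computing H_k = (kernel of ∂_k) / (image of ∂_{k+1}):

  H_0: rank C_0 − rank ∂_1 = 5 − 4 = 1, and the invariant factors of ∂_1 are all 1, so H_0 ≅ Z.
  H_1: rank ker ∂_1 − rank ∂_2 = (10 − 4) − 5 = 1, and the invariant factors of ∂_2 are all 1, so H_1 ≅ Z.
  H_2: rank ker ∂_2 − rank ∂_3 = (5 − 5) − 0 = 0, and there is no ∂_3, so H_2 ≅ 0.

H_0 = Z,  H_1 = Z,  H_2 = 0.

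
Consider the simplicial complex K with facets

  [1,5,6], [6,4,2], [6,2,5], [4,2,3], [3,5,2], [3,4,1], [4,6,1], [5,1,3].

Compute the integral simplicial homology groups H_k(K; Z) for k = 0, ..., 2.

H_0 ≅ Z,  H_1 = 0,  H_2 ≅ Z.

Take the total order 1 < 2 < 3 < 4 < 5 < 6 on the vertex set. Then K (dimension 2) consists of the simplices:

  0-simplices (6): [1], [2], [3], [4], [5], [6]
  1-simplices (12): [1,3], [1,4], [1,5], [1,6], [2,3], [2,4], [2,5], [2,6], [3,4], [3,5], [4,6], [5,6]
  2-simplices (8): [1,3,4], [1,3,5], [1,4,6], [1,5,6], [2,3,4], [2,3,5], [2,4,6], [2,5,6]

Hence C_0 ≅ Z^6, C_1 ≅ Z^12, C_2 ≅ Z^8.

Boundary ∂_1: C_1 → C_0 is given by ∂[p,q] = [q] − [p].
This gives a 6×12 integer matrix of rank 5; reducing to Smith normal form yields diagonal entries (1,1,1,1,1).

The boundary map ∂_2: C_2 → C_1 maps a triangle to the signed sum of its edges. For instance
  ∂[2,4,6] = [4,6] − [2,6] + [2,4],
  ∂[1,3,4] = [3,4] − [1,4] + [1,3].
The 12×8 boundary matrix has rank 7 and Smith normal form diag(1,1,1,1,1,1,1).

Computing H_k = (kernel of ∂_k) / (image of ∂_{k+1}):

  H_0: rank C_0 − rank ∂_1 = 6 − 5 = 1, and the invariant factors of ∂_1 are all 1, so H_0 ≅ Z.
  H_1: rank ker ∂_1 − rank ∂_2 = (12 − 5) − 7 = 0, and the invariant factors of ∂_2 are all 1, so H_1 ≅ 0.
  H_2: rank ker ∂_2 − rank ∂_3 = (8 − 7) − 0 = 1, and there is no ∂_3, so H_2 ≅ Z.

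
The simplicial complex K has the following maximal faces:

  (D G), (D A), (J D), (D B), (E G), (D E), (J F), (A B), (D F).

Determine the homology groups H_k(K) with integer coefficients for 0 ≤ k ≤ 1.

H_0 = Z,  H_1 = Z^3.

Take the total order A < B < D < E < F < G < J on the vertex set. Then K (dimension 1) consists of the simplices:

  0-simplices (7): A, B, D, E, F, G, J
  1-simplices (9): AB, AD, BD, DE, DF, DG, DJ, EG, FJ

Hence C_0 ≅ Z^7, C_1 ≅ Z^9.

∂_1: C_1 → C_0 sends each edge [p,q] (with p < q) to q − p. For instance
  ∂FJ = J − F.
This gives a 7×9 integer matrix of rank 6; reducing to Smith normal form yields diagonal entries (1,1,1,1,1,1).

Now H_k = ker ∂_k / im ∂_{k+1}, so:

  H_0: rank C_0 − rank ∂_1 = 7 − 6 = 1, and the invariant factors of ∂_1 are all 1, so H_0 ≅ Z.
  H_1: rank ker ∂_1 − rank ∂_2 = (9 − 6) − 0 = 3, and there is no ∂_2, so H_1 ≅ Z^3.

As a check, the Euler characteristic is 7 − 9 = -2, which agrees with 1 − 3 = -2.
(K is a triangulation of a wedge of 3 circles.)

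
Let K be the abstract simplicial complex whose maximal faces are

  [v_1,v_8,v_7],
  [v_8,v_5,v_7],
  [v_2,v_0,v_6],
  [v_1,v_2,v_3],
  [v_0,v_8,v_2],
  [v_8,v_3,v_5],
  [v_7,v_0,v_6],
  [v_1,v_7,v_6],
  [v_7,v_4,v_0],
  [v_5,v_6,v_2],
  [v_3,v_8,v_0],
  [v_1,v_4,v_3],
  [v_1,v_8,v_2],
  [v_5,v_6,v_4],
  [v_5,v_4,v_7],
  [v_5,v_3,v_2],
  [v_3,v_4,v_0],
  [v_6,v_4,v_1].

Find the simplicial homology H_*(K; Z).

Order the vertices as v_0 < v_1 < v_2 < v_3 < v_4 < v_5 < v_6 < v_7 < v_8. Listing each simplex with vertices in this order, K has dimension 2 with simplices:

  0-simplices (9): [v_0], [v_1], [v_2], [v_3], [v_4], [v_5], [v_6], [v_7], [v_8]
  1-simplices (27): (27 of them)
  2-simplices (18): (18 of them)

giving chain groups C_0 ≅ Z^9, C_1 ≅ Z^27, C_2 ≅ Z^18.

Boundary ∂_1: C_1 → C_0 maps an edge to its endpoints' difference, ∂[p,q] = q − p.
This gives a 9×27 integer matrix of rank 8; reducing to Smith normal form yields diagonal entries (1,1,1,1,1,1,1,1).

The boundary map ∂_2: C_2 → C_1 sends each 2-simplex [p,q,r] to [q,r] − [p,r] + [p,q]. For instance
  ∂[v_1,v_3,v_4] = [v_3,v_4] − [v_1,v_4] + [v_1,v_3],
  ∂[v_4,v_5,v_6] = [v_5,v_6] − [v_4,v_6] + [v_4,v_5].
The 27×18 boundary matrix has rank 18 and Smith normal form diag(1,1,1,1,1,1,1,1,1,1,1,1,1,1,1,1,1,2).

From H_k ≅ ker(∂_k) / im(∂_{k+1}) we obtain:

  H_0: rank C_0 − rank ∂_1 = 9 − 8 = 1, and the invariant factors of ∂_1 are all 1, so H_0 ≅ Z.
  H_1: rank ker ∂_1 − rank ∂_2 = (27 − 8) − 18 = 1, and ∂_2 has invariant factor 2 > 1, so H_1 ≅ Z × Z/2.
  H_2: rank ker ∂_2 − rank ∂_3 = (18 − 18) − 0 = 0, and there is no ∂_3, so H_2 ≅ 0.

(K is a triangulation of the Klein bottle.)

H_0 = Z,  H_1 = Z × Z/2,  H_2 = 0.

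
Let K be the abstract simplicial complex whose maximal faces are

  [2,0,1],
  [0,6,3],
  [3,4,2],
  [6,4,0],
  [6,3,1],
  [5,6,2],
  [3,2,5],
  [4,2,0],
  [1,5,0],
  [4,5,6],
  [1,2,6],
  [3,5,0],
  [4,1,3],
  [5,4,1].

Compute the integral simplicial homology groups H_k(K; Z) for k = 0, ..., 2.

H_0 ≅ Z,  H_1 ≅ Z^2,  H_2 ≅ Z.

Fix the vertex order 0 < 1 < 2 < 3 < 4 < 5 < 6 and write every simplex with vertices in increasing order. Then dim K = 2 and the simplices of K are:

  0-simplices (7): [0], [1], [2], [3], [4], [5], [6]
  1-simplices (21): [0,1], [0,2], [0,3], [0,4], [0,5], [0,6], [1,2], [1,3], [1,4], [1,5], [1,6], [2,3], [2,4], [2,5], [2,6], [3,4], [3,5], [3,6], [4,5], [4,6], [5,6]
  2-simplices (14): [0,1,2], [0,1,5], [0,2,4], [0,3,5], [0,3,6], [0,4,6], [1,2,6], [1,3,4], [1,3,6], [1,4,5], [2,3,4], [2,3,5], [2,5,6], [4,5,6]

Hence C_0 ≅ Z^7, C_1 ≅ Z^21, C_2 ≅ Z^14.

The boundary map ∂_1: C_1 → C_0 maps an edge to its endpoints' difference, ∂[p,q] = q − p.
The 7×21 boundary matrix has rank 6 and Smith normal form diag(1,1,1,1,1,1).

The boundary map ∂_2: C_2 → C_1 maps a triangle to the signed sum of its edges. For instance
  ∂[0,1,5] = [1,5] − [0,5] + [0,1],
  ∂[2,5,6] = [5,6] − [2,6] + [2,5].
The resulting 21×14 matrix has rank 13, and its Smith normal form has invariant factors (1,1,1,1,1,1,1,1,1,1,1,1,1).

From H_k ≅ ker(∂_k) / im(∂_{k+1}) we obtain:

  H_0: rank C_0 − rank ∂_1 = 7 − 6 = 1, and the invariant factors of ∂_1 are all 1, so H_0 ≅ Z.
  H_1: rank ker ∂_1 − rank ∂_2 = (21 − 6) − 13 = 2, and the invariant factors of ∂_2 are all 1, so H_1 ≅ Z^2.
  H_2: rank ker ∂_2 − rank ∂_3 = (14 − 13) − 0 = 1, and there is no ∂_3, so H_2 ≅ Z.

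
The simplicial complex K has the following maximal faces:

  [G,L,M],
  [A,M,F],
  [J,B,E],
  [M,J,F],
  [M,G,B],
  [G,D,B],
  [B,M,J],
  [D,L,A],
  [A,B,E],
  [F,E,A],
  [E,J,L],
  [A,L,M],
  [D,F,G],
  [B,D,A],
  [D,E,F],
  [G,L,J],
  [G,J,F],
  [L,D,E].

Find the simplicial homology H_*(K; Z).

Order the vertices as A < B < D < E < F < G < J < L < M. Listing each simplex with vertices in this order, K has dimension 2 with simplices:

  0-simplices (9): A, B, D, E, F, G, J, L, M
  1-simplices (27): AB, AD, AE, AF, AL, AM, BD, BE, BG, BJ, BM, DE, DF, DG, DL, EF, EJ, EL, FG, FJ, FM, GJ, GL, GM, JL, JM, LM
  2-simplices (18): ABD, ABE, ADL, AEF, AFM, ALM, BDG, BEJ, BGM, BJM, DEF, DEL, DFG, EJL, FGJ, FJM, GJL, GLM

so the chain groups are C_0 ≅ Z^9, C_1 ≅ Z^27, C_2 ≅ Z^18.

The boundary map ∂_1: C_1 → C_0 sends each edge [p,q] (with p < q) to q − p.
As a 9×27 matrix over Z this has rank 8, with invariant factors (1,1,1,1,1,1,1,1).

Boundary ∂_2: C_2 → C_1 acts by ∂[p,q,r] = [q,r] − [p,r] + [p,q]. For instance
  ∂ADL = DL − AL + AD,
  ∂BEJ = EJ − BJ + BE.
As a 27×18 matrix over Z this has rank 18, with invariant factors (1,1,1,1,1,1,1,1,1,1,1,1,1,1,1,1,1,2).

Now H_k = ker ∂_k / im ∂_{k+1}, so:

  H_0: rank C_0 − rank ∂_1 = 9 − 8 = 1, and the invariant factors of ∂_1 are all 1, so H_0 = Z.
  H_1: rank ker ∂_1 − rank ∂_2 = (27 − 8) − 18 = 1, and ∂_2 has invariant factor 2 > 1, so H_1 = Z ⊕ Z/2.
  H_2: rank ker ∂_2 − rank ∂_3 = (18 − 18) − 0 = 0, and there is no ∂_3, so H_2 = 0.

As a check, the Euler characteristic is 9 − 27 + 18 = 0, which agrees with 1 − 1 + 0 = 0.
(K is a triangulation of the Klein bottle.)

H_0 ≅ Z,  H_1 ≅ Z ⊕ Z/2,  H_2 = 0.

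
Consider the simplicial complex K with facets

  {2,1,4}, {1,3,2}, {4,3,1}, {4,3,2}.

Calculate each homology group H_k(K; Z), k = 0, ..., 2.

We work with the vertex ordering 1 < 2 < 3 < 4. The simplices of K, each written with vertices in increasing order, are:

  0-simplices (4): [1], [2], [3], [4]
  1-simplices (6): [1,2], [1,3], [1,4], [2,3], [2,4], [3,4]
  2-simplices (4): [1,2,3], [1,2,4], [1,3,4], [2,3,4]

giving chain groups C_0 ≅ Z^4, C_1 ≅ Z^6, C_2 ≅ Z^4.

The boundary map ∂_1: C_1 → C_0 maps an edge to its endpoints' difference, ∂[p,q] = q − p. For instance
  ∂[1,3] = [3] − [1].
This gives a 4×6 integer matrix of rank 3; reducing to Smith normal form yields diagonal entries (1,1,1).

The boundary map ∂_2: C_2 → C_1 maps a triangle to the signed sum of its edges. For instance
  ∂[2,3,4] = [3,4] − [2,4] + [2,3],
  ∂[1,2,3] = [2,3] − [1,3] + [1,2].
This gives a 6×4 integer matrix of rank 3; reducing to Smith normal form yields diagonal entries (1,1,1).

Computing H_k = (kernel of ∂_k) / (image of ∂_{k+1}):

  H_0: rank C_0 − rank ∂_1 = 4 − 3 = 1, and the invariant factors of ∂_1 are all 1, so H_0 ≅ Z.
  H_1: rank ker ∂_1 − rank ∂_2 = (6 − 3) − 3 = 0, and the invariant factors of ∂_2 are all 1, so H_1 ≅ 0.
  H_2: rank ker ∂_2 − rank ∂_3 = (4 − 3) − 0 = 1, and there is no ∂_3, so H_2 ≅ Z.

H_0 ≅ Z,  H_1 = 0,  H_2 ≅ Z.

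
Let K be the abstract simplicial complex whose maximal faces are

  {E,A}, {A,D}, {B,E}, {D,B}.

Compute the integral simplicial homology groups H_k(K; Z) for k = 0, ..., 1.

H_0 = Z,  H_1 = Z.

Fix the vertex order A < B < D < E and write every simplex with vertices in increasing order. Then dim K = 1 and the simplices of K are:

  0-simplices (4): A, B, D, E
  1-simplices (4): AD, AE, BD, BE

Hence C_0 ≅ Z^4, C_1 ≅ Z^4.

Boundary ∂_1: C_1 → C_0 is given by ∂[p,q] = [q] − [p]. For instance
  ∂AE = E − A.
The 4×4 boundary matrix has rank 3 and Smith normal form diag(1,1,1).

Now H_k = ker ∂_k / im ∂_{k+1}, so:

  H_0: rank C_0 − rank ∂_1 = 4 − 3 = 1, and the invariant factors of ∂_1 are all 1, so H_0 = Z.
  H_1: rank ker ∂_1 − rank ∂_2 = (4 − 3) − 0 = 1, and there is no ∂_2, so H_1 = Z.

(K is a triangulation of the circle S^1.)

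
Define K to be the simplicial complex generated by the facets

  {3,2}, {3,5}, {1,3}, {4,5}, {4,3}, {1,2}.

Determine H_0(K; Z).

H_0 = Z.

We work with the vertex ordering 1 < 2 < 3 < 4 < 5. The simplices of K, each written with vertices in increasing order, are:

  0-simplices (5): [1], [2], [3], [4], [5]
  1-simplices (6): [1,2], [1,3], [2,3], [3,4], [3,5], [4,5]

so the chain groups are C_0 ≅ Z^5, C_1 ≅ Z^6.

∂_1: C_1 → C_0 maps an edge to its endpoints' difference, ∂[p,q] = q − p.
This gives a 5×6 integer matrix of rank 4; reducing to Smith normal form yields diagonal entries (1,1,1,1).

Now H_k = ker ∂_k / im ∂_{k+1}, so:

  H_0: rank C_0 − rank ∂_1 = 5 − 4 = 1, and the invariant factors of ∂_1 are all 1, so H_0 = Z.

(K is a triangulation of a wedge of 2 circles.)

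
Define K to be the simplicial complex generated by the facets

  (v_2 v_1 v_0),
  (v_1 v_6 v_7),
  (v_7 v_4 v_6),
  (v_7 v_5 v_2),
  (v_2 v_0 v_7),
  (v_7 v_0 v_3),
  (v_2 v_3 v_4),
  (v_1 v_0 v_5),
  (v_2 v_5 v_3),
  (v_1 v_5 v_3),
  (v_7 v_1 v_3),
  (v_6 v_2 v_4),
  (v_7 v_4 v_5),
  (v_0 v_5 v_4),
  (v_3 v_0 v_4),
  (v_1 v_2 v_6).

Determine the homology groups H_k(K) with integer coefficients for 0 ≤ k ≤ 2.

K has 8 vertices, 24 edges, 16 triangles.
rank ∂_0 = 0, rank ∂_1 = 7 ⇒ b_0 = 8 − 0 − 7 = 1; all invariant factors of ∂_1 are 1 so no torsion. So H_0 ≅ Z.
rank ∂_1 = 7, rank ∂_2 = 15 ⇒ b_1 = 24 − 7 − 15 = 2; all invariant factors of ∂_2 are 1 so no torsion. So H_1 ≅ Z^2.
rank ∂_2 = 15, rank ∂_3 = 0 ⇒ b_2 = 16 − 15 − 0 = 1. So H_2 ≅ Z.

H_0 = Z,  H_1 = Z^2,  H_2 = Z.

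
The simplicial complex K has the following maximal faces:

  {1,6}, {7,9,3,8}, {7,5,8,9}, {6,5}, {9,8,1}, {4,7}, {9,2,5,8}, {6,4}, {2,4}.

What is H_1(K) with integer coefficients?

Fix the vertex order 1 < 2 < 3 < 4 < 5 < 6 < 7 < 8 < 9 and write every simplex with vertices in increasing order. Then dim K = 3 and the simplices of K are:

  0-simplices (9): [1], [2], [3], [4], [5], [6], [7], [8], [9]
  1-simplices (19): [1,6], [1,8], [1,9], [2,4], [2,5], [2,8], [2,9], [3,7], [3,8], [3,9], [4,6], [4,7], [5,6], [5,7], [5,8], [5,9], [7,8], [7,9], [8,9]
  2-simplices (11): [1,8,9], [2,5,8], [2,5,9], [2,8,9], [3,7,8], [3,7,9], [3,8,9], [5,7,8], [5,7,9], [5,8,9], [7,8,9]
  3-simplices (3): [2,5,8,9], [3,7,8,9], [5,7,8,9]

Hence C_0 ≅ Z^9, C_1 ≅ Z^19, C_2 ≅ Z^11, C_3 ≅ Z^3.

Boundary ∂_1: C_1 → C_0 sends each edge [p,q] (with p < q) to q − p.
As a 9×19 matrix over Z this has rank 8, with invariant factors (1,1,1,1,1,1,1,1).

Boundary ∂_2: C_2 → C_1 maps a triangle to the signed sum of its edges. For instance
  ∂[5,7,9] = [7,9] − [5,9] + [5,7],
  ∂[5,8,9] = [8,9] − [5,9] + [5,8].
This gives a 19×11 integer matrix of rank 8; reducing to Smith normal form yields diagonal entries (1,1,1,1,1,1,1,1).

∂_3: C_3 → C_2 sends each 3-simplex σ to the alternating sum Σ_i (−1)^i (σ with its i-th vertex removed). For instance
  ∂[3,7,8,9] = [7,8,9] − [3,8,9] + [3,7,9] − [3,7,8],
  ∂[2,5,8,9] = [5,8,9] − [2,8,9] + [2,5,9] − [2,5,8].
The 11×3 boundary matrix has rank 3 and Smith normal form diag(1,1,1).

From H_k ≅ ker(∂_k) / im(∂_{k+1}) we obtain:

  H_1: rank ker ∂_1 − rank ∂_2 = (19 − 8) − 8 = 3, and the invariant factors of ∂_2 are all 1, so H_1 ≅ Z^3.

H_1 ≅ Z^3.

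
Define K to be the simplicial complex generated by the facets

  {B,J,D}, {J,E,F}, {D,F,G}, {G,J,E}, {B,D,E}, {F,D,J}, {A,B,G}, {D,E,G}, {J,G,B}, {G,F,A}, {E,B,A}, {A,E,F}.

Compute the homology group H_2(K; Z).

H_2 = 0.

We work with the vertex ordering A < B < D < E < F < G < J. The simplices of K, each written with vertices in increasing order, are:

  0-simplices (7): A, B, D, E, F, G, J
  1-simplices (18): AB, AE, AF, AG, BD, BE, BG, BJ, DE, DF, DG, DJ, EF, EG, EJ, FG, FJ, GJ
  2-simplices (12): ABE, ABG, AEF, AFG, BDE, BDJ, BGJ, DEG, DFG, DFJ, EFJ, EGJ

so the chain groups are C_0 ≅ Z^7, C_1 ≅ Z^18, C_2 ≅ Z^12.

Boundary ∂_1: C_1 → C_0 maps an edge to its endpoints' difference, ∂[p,q] = q − p.
The resulting 7×18 matrix has rank 6, and its Smith normal form has invariant factors (1,1,1,1,1,1).

∂_2: C_2 → C_1 maps a triangle to the signed sum of its edges. For instance
  ∂BGJ = GJ − BJ + BG,
  ∂AEF = EF − AF + AE.
As a 18×12 matrix over Z this has rank 12, with invariant factors (1,1,1,1,1,1,1,1,1,1,1,2).

From H_k ≅ ker(∂_k) / im(∂_{k+1}) we obtain:

  H_2: rank ker ∂_2 − rank ∂_3 = (12 − 12) − 0 = 0, and there is no ∂_3, so H_2 ≅ 0.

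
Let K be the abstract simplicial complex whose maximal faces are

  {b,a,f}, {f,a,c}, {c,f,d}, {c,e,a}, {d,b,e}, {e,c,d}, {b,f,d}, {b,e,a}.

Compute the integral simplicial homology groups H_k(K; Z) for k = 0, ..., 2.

Take the total order a < b < c < d < e < f on the vertex set. Then K (dimension 2) consists of the simplices:

  0-simplices (6): a, b, c, d, e, f
  1-simplices (12): ab, ac, ae, af, bd, be, bf, cd, ce, cf, de, df
  2-simplices (8): abe, abf, ace, acf, bde, bdf, cde, cdf

so the chain groups are C_0 ≅ Z^6, C_1 ≅ Z^12, C_2 ≅ Z^8.

The boundary map ∂_1: C_1 → C_0 maps an edge to its endpoints' difference, ∂[p,q] = q − p. For instance
  ∂af = f − a.
As a 6×12 matrix over Z this has rank 5, with invariant factors (1,1,1,1,1).

∂_2: C_2 → C_1 maps a triangle to the signed sum of its edges. For instance
  ∂bde = de − be + bd,
  ∂cdf = df − cf + cd.
As a 12×8 matrix over Z this has rank 7, with invariant factors (1,1,1,1,1,1,1).

Now H_k = ker ∂_k / im ∂_{k+1}, so:

  H_0: rank C_0 − rank ∂_1 = 6 − 5 = 1, and the invariant factors of ∂_1 are all 1, so H_0 ≅ Z.
  H_1: rank ker ∂_1 − rank ∂_2 = (12 − 5) − 7 = 0, and the invariant factors of ∂_2 are all 1, so H_1 ≅ 0.
  H_2: rank ker ∂_2 − rank ∂_3 = (8 − 7) − 0 = 1, and there is no ∂_3, so H_2 ≅ Z.

H_0 ≅ Z,  H_1 = 0,  H_2 ≅ Z.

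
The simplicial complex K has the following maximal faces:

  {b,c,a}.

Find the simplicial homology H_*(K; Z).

H_0 ≅ Z,  H_1 = 0,  H_2 = 0.

We work with the vertex ordering a < b < c. The simplices of K, each written with vertices in increasing order, are:

  0-simplices (3): a, b, c
  1-simplices (3): ab, ac, bc
  2-simplices (1): abc

giving chain groups C_0 ≅ Z^3, C_1 ≅ Z^3, C_2 ≅ Z^1.

The boundary map ∂_1: C_1 → C_0 maps an edge to its endpoints' difference, ∂[p,q] = q − p.
As a 3×3 matrix over Z this has rank 2, with invariant factors (1,1).

∂_2: C_2 → C_1 sends each 2-simplex [p,q,r] to [q,r] − [p,r] + [p,q]. For instance
  ∂abc = bc − ac + ab.
This gives a 3×1 integer matrix of rank 1; reducing to Smith normal form yields diagonal entries (1).

Reading off H_k = ker ∂_k / im ∂_{k+1}:

  H_0: rank C_0 − rank ∂_1 = 3 − 2 = 1, and the invariant factors of ∂_1 are all 1, so H_0 ≅ Z.
  H_1: rank ker ∂_1 − rank ∂_2 = (3 − 2) − 1 = 0, and the invariant factors of ∂_2 are all 1, so H_1 ≅ 0.
  H_2: rank ker ∂_2 − rank ∂_3 = (1 − 1) − 0 = 0, and there is no ∂_3, so H_2 ≅ 0.

As a check, the Euler characteristic is 3 − 3 + 1 = 1, which agrees with 1 − 0 + 0 = 1.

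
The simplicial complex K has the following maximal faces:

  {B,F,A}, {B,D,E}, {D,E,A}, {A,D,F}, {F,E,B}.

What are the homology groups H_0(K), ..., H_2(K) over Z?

H_0 ≅ Z,  H_1 ≅ Z,  H_2 = 0.

Take the total order A < B < D < E < F on the vertex set. Then K (dimension 2) consists of the simplices:

  0-simplices (5): A, B, D, E, F
  1-simplices (10): AB, AD, AE, AF, BD, BE, BF, DE, DF, EF
  2-simplices (5): ABF, ADE, ADF, BDE, BEF

giving chain groups C_0 ≅ Z^5, C_1 ≅ Z^10, C_2 ≅ Z^5.

The boundary map ∂_1: C_1 → C_0 maps an edge to its endpoints' difference, ∂[p,q] = q − p. For instance
  ∂EF = F − E.
The 5×10 boundary matrix has rank 4 and Smith normal form diag(1,1,1,1).

The boundary map ∂_2: C_2 → C_1 maps a triangle to the signed sum of its edges. For instance
  ∂ABF = BF − AF + AB,
  ∂BEF = EF − BF + BE.
As a 10×5 matrix over Z this has rank 5, with invariant factors (1,1,1,1,1).

Reading off H_k = ker ∂_k / im ∂_{k+1}:

  H_0: rank C_0 − rank ∂_1 = 5 − 4 = 1, and the invariant factors of ∂_1 are all 1, so H_0 = Z.
  H_1: rank ker ∂_1 − rank ∂_2 = (10 − 4) − 5 = 1, and the invariant factors of ∂_2 are all 1, so H_1 = Z.
  H_2: rank ker ∂_2 − rank ∂_3 = (5 − 5) − 0 = 0, and there is no ∂_3, so H_2 = 0.

(K is a triangulation of the Möbius band.)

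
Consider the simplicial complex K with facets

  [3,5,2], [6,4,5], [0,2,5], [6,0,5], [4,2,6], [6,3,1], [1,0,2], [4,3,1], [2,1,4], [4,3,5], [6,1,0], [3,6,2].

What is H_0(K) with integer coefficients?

Fix the vertex order 0 < 1 < 2 < 3 < 4 < 5 < 6 and write every simplex with vertices in increasing order. Then dim K = 2 and the simplices of K are:

  0-simplices (7): [0], [1], [2], [3], [4], [5], [6]
  1-simplices (18): [0,1], [0,2], [0,5], [0,6], [1,2], [1,3], [1,4], [1,6], [2,3], [2,4], [2,5], [2,6], [3,4], [3,5], [3,6], [4,5], [4,6], [5,6]
  2-simplices (12): [0,1,2], [0,1,6], [0,2,5], [0,5,6], [1,2,4], [1,3,4], [1,3,6], [2,3,5], [2,3,6], [2,4,6], [3,4,5], [4,5,6]

Hence C_0 ≅ Z^7, C_1 ≅ Z^18, C_2 ≅ Z^12.

∂_1: C_1 → C_0 sends each edge [p,q] (with p < q) to q − p. For instance
  ∂[3,4] = [4] − [3].
As a 7×18 matrix over Z this has rank 6, with invariant factors (1,1,1,1,1,1).

The boundary map ∂_2: C_2 → C_1 acts by ∂[p,q,r] = [q,r] − [p,r] + [p,q]. For instance
  ∂[2,4,6] = [4,6] − [2,6] + [2,4],
  ∂[1,2,4] = [2,4] − [1,4] + [1,2].
This gives a 18×12 integer matrix of rank 12; reducing to Smith normal form yields diagonal entries (1,1,1,1,1,1,1,1,1,1,1,2).

Reading off H_k = ker ∂_k / im ∂_{k+1}:

  H_0: rank C_0 − rank ∂_1 = 7 − 6 = 1, and the invariant factors of ∂_1 are all 1, so H_0 ≅ Z.

H_0 = Z.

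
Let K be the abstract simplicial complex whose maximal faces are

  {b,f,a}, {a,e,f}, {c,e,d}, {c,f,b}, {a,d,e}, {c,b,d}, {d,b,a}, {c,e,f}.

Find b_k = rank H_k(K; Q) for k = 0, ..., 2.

Take the total order a < b < c < d < e < f on the vertex set. Then K (dimension 2) consists of the simplices:

  0-simplices (6): a, b, c, d, e, f
  1-simplices (12): ab, ad, ae, af, bc, bd, bf, cd, ce, cf, de, ef
  2-simplices (8): abd, abf, ade, aef, bcd, bcf, cde, cef

so the chain groups are C_0 ≅ Z^6, C_1 ≅ Z^12, C_2 ≅ Z^8.

∂_1: C_1 → C_0 sends each edge [p,q] (with p < q) to q − p. For instance
  ∂bd = d − b.
As a 6×12 matrix over Z this has rank 5, with invariant factors (1,1,1,1,1).

∂_2: C_2 → C_1 maps a triangle to the signed sum of its edges. For instance
  ∂bcd = cd − bd + bc,
  ∂bcf = cf − bf + bc.
As a 12×8 matrix over Z this has rank 7, with invariant factors (1,1,1,1,1,1,1).

Computing H_k = (kernel of ∂_k) / (image of ∂_{k+1}):

  H_0: rank C_0 − rank ∂_1 = 6 − 5 = 1, and the invariant factors of ∂_1 are all 1, so H_0 = Z.
  H_1: rank ker ∂_1 − rank ∂_2 = (12 − 5) − 7 = 0, and the invariant factors of ∂_2 are all 1, so H_1 = 0.
  H_2: rank ker ∂_2 − rank ∂_3 = (8 − 7) − 0 = 1, and there is no ∂_3, so H_2 = Z.

As a check, the Euler characteristic is 6 − 12 + 8 = 2, which agrees with 1 − 0 + 1 = 2.
(K is a triangulation of the 2-sphere S^2.)

Hence the Betti numbers are b_0 = 1, b_1 = 0, b_2 = 1.

b_0 = 1, b_1 = 0, b_2 = 1.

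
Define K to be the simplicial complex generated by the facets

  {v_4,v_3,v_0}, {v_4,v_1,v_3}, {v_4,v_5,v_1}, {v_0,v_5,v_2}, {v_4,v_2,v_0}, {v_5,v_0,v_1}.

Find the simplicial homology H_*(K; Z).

K has 6 vertices, 12 edges, 6 triangles.
rank ∂_0 = 0, rank ∂_1 = 5 ⇒ b_0 = 6 − 0 − 5 = 1; all invariant factors of ∂_1 are 1 so no torsion. So H_0 ≅ Z.
rank ∂_1 = 5, rank ∂_2 = 6 ⇒ b_1 = 12 − 5 − 6 = 1; all invariant factors of ∂_2 are 1 so no torsion. So H_1 ≅ Z.
rank ∂_2 = 6, rank ∂_3 = 0 ⇒ b_2 = 6 − 6 − 0 = 0. So H_2 ≅ 0.

H_0 ≅ Z,  H_1 ≅ Z,  H_2 = 0.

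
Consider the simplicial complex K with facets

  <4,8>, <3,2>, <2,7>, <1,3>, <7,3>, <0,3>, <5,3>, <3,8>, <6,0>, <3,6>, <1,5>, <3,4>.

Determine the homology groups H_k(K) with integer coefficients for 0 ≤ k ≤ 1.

We work with the vertex ordering 0 < 1 < 2 < 3 < 4 < 5 < 6 < 7 < 8. The simplices of K, each written with vertices in increasing order, are:

  0-simplices (9): [0], [1], [2], [3], [4], [5], [6], [7], [8]
  1-simplices (12): [0,3], [0,6], [1,3], [1,5], [2,3], [2,7], [3,4], [3,5], [3,6], [3,7], [3,8], [4,8]

Hence C_0 ≅ Z^9, C_1 ≅ Z^12.

Boundary ∂_1: C_1 → C_0 is given by ∂[p,q] = [q] − [p].
The 9×12 boundary matrix has rank 8 and Smith normal form diag(1,1,1,1,1,1,1,1).

Now H_k = ker ∂_k / im ∂_{k+1}, so:

  H_0: rank C_0 − rank ∂_1 = 9 − 8 = 1, and the invariant factors of ∂_1 are all 1, so H_0 = Z.
  H_1: rank ker ∂_1 − rank ∂_2 = (12 − 8) − 0 = 4, and there is no ∂_2, so H_1 = Z^4.

(K is a triangulation of a wedge of 4 circles.)

H_0 ≅ Z,  H_1 ≅ Z^4.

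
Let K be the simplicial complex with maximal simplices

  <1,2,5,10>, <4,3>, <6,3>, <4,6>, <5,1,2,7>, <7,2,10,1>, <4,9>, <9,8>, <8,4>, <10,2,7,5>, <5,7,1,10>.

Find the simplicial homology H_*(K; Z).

H_0 = Z^2,  H_1 = Z^2,  H_2 = 0,  H_3 = Z.

Fix the vertex order 1 < 2 < 3 < 4 < 5 < 6 < 7 < 8 < 9 < 10 and write every simplex with vertices in increasing order. Then dim K = 3 and the simplices of K are:

  0-simplices (10): [1], [2], [3], [4], [5], [6], [7], [8], [9], [10]
  1-simplices (16): [1,2], [1,5], [1,7], [1,10], [2,5], [2,7], [2,10], [3,4], [3,6], [4,6], [4,8], [4,9], [5,7], [5,10], [7,10], [8,9]
  2-simplices (10): [1,2,5], [1,2,7], [1,2,10], [1,5,7], [1,5,10], [1,7,10], [2,5,7], [2,5,10], [2,7,10], [5,7,10]
  3-simplices (5): [1,2,5,7], [1,2,5,10], [1,2,7,10], [1,5,7,10], [2,5,7,10]

giving chain groups C_0 ≅ Z^10, C_1 ≅ Z^16, C_2 ≅ Z^10, C_3 ≅ Z^5.

The boundary map ∂_1: C_1 → C_0 sends each edge [p,q] (with p < q) to q − p. For instance
  ∂[5,7] = [7] − [5].
This gives a 10×16 integer matrix of rank 8; reducing to Smith normal form yields diagonal entries (1,1,1,1,1,1,1,1).

∂_2: C_2 → C_1 acts by ∂[p,q,r] = [q,r] − [p,r] + [p,q]. For instance
  ∂[2,5,7] = [5,7] − [2,7] + [2,5],
  ∂[1,2,10] = [2,10] − [1,10] + [1,2].
The resulting 16×10 matrix has rank 6, and its Smith normal form has invariant factors (1,1,1,1,1,1).

∂_3: C_3 → C_2 sends each 3-simplex σ to the alternating sum Σ_i (−1)^i (σ with its i-th vertex removed). For instance
  ∂[2,5,7,10] = [5,7,10] − [2,7,10] + [2,5,10] − [2,5,7],
  ∂[1,2,5,7] = [2,5,7] − [1,5,7] + [1,2,7] − [1,2,5].
The 10×5 boundary matrix has rank 4 and Smith normal form diag(1,1,1,1).

Reading off H_k = ker ∂_k / im ∂_{k+1}:

  H_0: rank C_0 − rank ∂_1 = 10 − 8 = 2, and the invariant factors of ∂_1 are all 1, so H_0 = Z^2.
  H_1: rank ker ∂_1 − rank ∂_2 = (16 − 8) − 6 = 2, and the invariant factors of ∂_2 are all 1, so H_1 = Z^2.
  H_2: rank ker ∂_2 − rank ∂_3 = (10 − 6) − 4 = 0, and the invariant factors of ∂_3 are all 1, so H_2 = 0.
  H_3: rank ker ∂_3 − rank ∂_4 = (5 − 4) − 0 = 1, and there is no ∂_4, so H_3 = Z.

As a check, the Euler characteristic is 10 − 16 + 10 − 5 = -1, which agrees with 2 − 2 + 0 − 1 = -1.
(K is a triangulation of the disjoint union of a wedge of 2 circles and the 3-sphere S^3.)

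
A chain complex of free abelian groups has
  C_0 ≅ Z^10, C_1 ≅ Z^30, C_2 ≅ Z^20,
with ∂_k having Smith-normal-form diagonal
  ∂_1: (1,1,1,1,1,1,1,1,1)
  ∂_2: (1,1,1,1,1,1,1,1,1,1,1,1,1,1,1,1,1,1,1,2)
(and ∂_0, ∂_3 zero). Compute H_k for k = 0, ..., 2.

H_0: b_0 = 10 − 0 − 9 = 1; torsion from ∂_1 factors > 1: none. So H_0 ≅ Z.
H_1: b_1 = 30 − 9 − 20 = 1; torsion from ∂_2 factors > 1: [2]. So H_1 ≅ Z ⊕ Z/2.
H_2: b_2 = 20 − 20 − 0 = 0; torsion from ∂_3 factors > 1: none. So H_2 ≅ 0.

H_0 ≅ Z,  H_1 ≅ Z ⊕ Z/2,  H_2 = 0.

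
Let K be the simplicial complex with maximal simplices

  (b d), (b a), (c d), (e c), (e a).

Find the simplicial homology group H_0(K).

H_0 = Z.

We work with the vertex ordering a < b < c < d < e. The simplices of K, each written with vertices in increasing order, are:

  0-simplices (5): a, b, c, d, e
  1-simplices (5): ab, ae, bd, cd, ce

giving chain groups C_0 ≅ Z^5, C_1 ≅ Z^5.

The boundary map ∂_1: C_1 → C_0 sends each edge [p,q] (with p < q) to q − p. For instance
  ∂bd = d − b.
This gives a 5×5 integer matrix of rank 4; reducing to Smith normal form yields diagonal entries (1,1,1,1).

Now H_k = ker ∂_k / im ∂_{k+1}, so:

  H_0: rank C_0 − rank ∂_1 = 5 − 4 = 1, and the invariant factors of ∂_1 are all 1, so H_0 ≅ Z.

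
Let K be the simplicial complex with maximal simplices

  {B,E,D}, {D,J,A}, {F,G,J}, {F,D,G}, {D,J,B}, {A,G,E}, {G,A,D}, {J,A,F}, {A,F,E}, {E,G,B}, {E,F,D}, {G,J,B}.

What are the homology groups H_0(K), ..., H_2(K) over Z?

H_0 ≅ Z,  H_1 ≅ Z_2,  H_2 = 0.

We work with the vertex ordering A < B < D < E < F < G < J. The simplices of K, each written with vertices in increasing order, are:

  0-simplices (7): A, B, D, E, F, G, J
  1-simplices (18): AD, AE, AF, AG, AJ, BD, BE, BG, BJ, DE, DF, DG, DJ, EF, EG, FG, FJ, GJ
  2-simplices (12): ADG, ADJ, AEF, AEG, AFJ, BDE, BDJ, BEG, BGJ, DEF, DFG, FGJ

Hence C_0 ≅ Z^7, C_1 ≅ Z^18, C_2 ≅ Z^12.

The boundary map ∂_1: C_1 → C_0 is given by ∂[p,q] = [q] − [p]. For instance
  ∂DE = E − D.
As a 7×18 matrix over Z this has rank 6, with invariant factors (1,1,1,1,1,1).

∂_2: C_2 → C_1 acts by ∂[p,q,r] = [q,r] − [p,r] + [p,q]. For instance
  ∂DFG = FG − DG + DF,
  ∂BDJ = DJ − BJ + BD.
This gives a 18×12 integer matrix of rank 12; reducing to Smith normal form yields diagonal entries (1,1,1,1,1,1,1,1,1,1,1,2).

Now H_k = ker ∂_k / im ∂_{k+1}, so:

  H_0: rank C_0 − rank ∂_1 = 7 − 6 = 1, and the invariant factors of ∂_1 are all 1, so H_0 ≅ Z.
  H_1: rank ker ∂_1 − rank ∂_2 = (18 − 6) − 12 = 0, and ∂_2 has invariant factor 2 > 1, so H_1 ≅ Z_2.
  H_2: rank ker ∂_2 − rank ∂_3 = (12 − 12) − 0 = 0, and there is no ∂_3, so H_2 ≅ 0.

As a check, the Euler characteristic is 7 − 18 + 12 = 1, which agrees with 1 − 0 + 0 = 1.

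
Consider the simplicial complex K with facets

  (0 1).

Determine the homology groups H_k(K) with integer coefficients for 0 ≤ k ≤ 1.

H_0 ≅ Z,  H_1 = 0.

Order the vertices as 0 < 1. Listing each simplex with vertices in this order, K has dimension 1 with simplices:

  0-simplices (2): [0], [1]
  1-simplices (1): [0,1]

giving chain groups C_0 ≅ Z^2, C_1 ≅ Z^1.

The boundary map ∂_1: C_1 → C_0 is given by ∂[p,q] = [q] − [p].
As a 2×1 matrix over Z this has rank 1, with invariant factors (1).

Computing H_k = (kernel of ∂_k) / (image of ∂_{k+1}):

  H_0: rank C_0 − rank ∂_1 = 2 − 1 = 1, and the invariant factors of ∂_1 are all 1, so H_0 = Z.
  H_1: rank ker ∂_1 − rank ∂_2 = (1 − 1) − 0 = 0, and there is no ∂_2, so H_1 = 0.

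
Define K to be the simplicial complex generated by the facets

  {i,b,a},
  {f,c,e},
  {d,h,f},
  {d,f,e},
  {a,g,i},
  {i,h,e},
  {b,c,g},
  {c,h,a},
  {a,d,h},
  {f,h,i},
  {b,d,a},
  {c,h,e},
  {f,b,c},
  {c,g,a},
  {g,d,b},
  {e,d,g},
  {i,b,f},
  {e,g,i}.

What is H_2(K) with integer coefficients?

Fix the vertex order a < b < c < d < e < f < g < h < i and write every simplex with vertices in increasing order. Then dim K = 2 and the simplices of K are:

  0-simplices (9): a, b, c, d, e, f, g, h, i
  1-simplices (27): ab, ac, ad, ag, ah, ai, bc, bd, bf, bg, bi, ce, cf, cg, ch, de, df, dg, dh, ef, eg, eh, ei, fh, fi, gi, hi
  2-simplices (18): abd, abi, acg, ach, adh, agi, bcf, bcg, bdg, bfi, cef, ceh, def, deg, dfh, egi, ehi, fhi

Hence C_0 ≅ Z^9, C_1 ≅ Z^27, C_2 ≅ Z^18.

∂_1: C_1 → C_0 is given by ∂[p,q] = [q] − [p]. For instance
  ∂dg = g − d.
The 9×27 boundary matrix has rank 8 and Smith normal form diag(1,1,1,1,1,1,1,1).

The boundary map ∂_2: C_2 → C_1 acts by ∂[p,q,r] = [q,r] − [p,r] + [p,q]. For instance
  ∂bdg = dg − bg + bd,
  ∂fhi = hi − fi + fh.
The resulting 27×18 matrix has rank 18, and its Smith normal form has invariant factors (1,1,1,1,1,1,1,1,1,1,1,1,1,1,1,1,1,2).

Computing H_k = (kernel of ∂_k) / (image of ∂_{k+1}):

  H_2: rank ker ∂_2 − rank ∂_3 = (18 − 18) − 0 = 0, and there is no ∂_3, so H_2 = 0.

(K is a triangulation of the Klein bottle.)

H_2 ≅ 0.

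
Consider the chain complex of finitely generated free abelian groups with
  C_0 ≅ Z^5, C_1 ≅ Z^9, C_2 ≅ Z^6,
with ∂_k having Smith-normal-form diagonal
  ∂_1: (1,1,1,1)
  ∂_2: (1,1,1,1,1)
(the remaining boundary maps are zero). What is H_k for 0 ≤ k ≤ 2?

H_0 ≅ Z,  H_1 = 0,  H_2 ≅ Z.

H_0: b_0 = 5 − 0 − 4 = 1; torsion from ∂_1 factors > 1: none. So H_0 ≅ Z.
H_1: b_1 = 9 − 4 − 5 = 0; torsion from ∂_2 factors > 1: none. So H_1 ≅ 0.
H_2: b_2 = 6 − 5 − 0 = 1; torsion from ∂_3 factors > 1: none. So H_2 ≅ Z.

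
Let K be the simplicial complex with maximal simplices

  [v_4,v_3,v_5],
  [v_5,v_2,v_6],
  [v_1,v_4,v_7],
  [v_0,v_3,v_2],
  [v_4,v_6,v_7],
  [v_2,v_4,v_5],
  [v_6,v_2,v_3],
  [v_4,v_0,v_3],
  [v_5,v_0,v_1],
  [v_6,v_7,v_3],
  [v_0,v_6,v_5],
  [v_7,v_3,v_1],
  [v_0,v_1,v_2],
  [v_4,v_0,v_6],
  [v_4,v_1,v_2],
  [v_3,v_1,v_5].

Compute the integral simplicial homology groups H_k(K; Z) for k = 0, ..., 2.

H_0 = Z,  H_1 = Z^2,  H_2 = Z.

Order the vertices as v_0 < v_1 < v_2 < v_3 < v_4 < v_5 < v_6 < v_7. Listing each simplex with vertices in this order, K has dimension 2 with simplices:

  0-simplices (8): [v_0], [v_1], [v_2], [v_3], [v_4], [v_5], [v_6], [v_7]
  1-simplices (24): (24 of them)
  2-simplices (16): (16 of them)

giving chain groups C_0 ≅ Z^8, C_1 ≅ Z^24, C_2 ≅ Z^16.

The boundary map ∂_1: C_1 → C_0 is given by ∂[p,q] = [q] − [p]. For instance
  ∂[v_4,v_6] = [v_6] − [v_4].
The resulting 8×24 matrix has rank 7, and its Smith normal form has invariant factors (1,1,1,1,1,1,1).

∂_2: C_2 → C_1 maps a triangle to the signed sum of its edges. For instance
  ∂[v_0,v_3,v_4] = [v_3,v_4] − [v_0,v_4] + [v_0,v_3],
  ∂[v_2,v_4,v_5] = [v_4,v_5] − [v_2,v_5] + [v_2,v_4].
As a 24×16 matrix over Z this has rank 15, with invariant factors (1,1,1,1,1,1,1,1,1,1,1,1,1,1,1).

From H_k ≅ ker(∂_k) / im(∂_{k+1}) we obtain:

  H_0: rank C_0 − rank ∂_1 = 8 − 7 = 1, and the invariant factors of ∂_1 are all 1, so H_0 ≅ Z.
  H_1: rank ker ∂_1 − rank ∂_2 = (24 − 7) − 15 = 2, and the invariant factors of ∂_2 are all 1, so H_1 ≅ Z^2.
  H_2: rank ker ∂_2 − rank ∂_3 = (16 − 15) − 0 = 1, and there is no ∂_3, so H_2 ≅ Z.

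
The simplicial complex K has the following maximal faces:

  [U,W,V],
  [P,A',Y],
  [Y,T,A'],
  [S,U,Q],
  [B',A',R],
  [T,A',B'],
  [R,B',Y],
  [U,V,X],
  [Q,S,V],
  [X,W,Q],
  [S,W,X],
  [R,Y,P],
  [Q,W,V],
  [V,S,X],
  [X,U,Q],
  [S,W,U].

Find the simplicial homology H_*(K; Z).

We work with the vertex ordering P < Q < R < S < T < U < V < W < X < Y < A' < B'. The simplices of K, each written with vertices in increasing order, are:

  0-simplices (12): [P], [Q], [R], [S], [T], [U], [V], [W], [X], [Y], [A'], [B']
  1-simplices (27): (27 of them)
  2-simplices (16): [P,R,Y], [P,Y,A'], [Q,S,U], [Q,S,V], [Q,U,X], [Q,V,W], [Q,W,X], [R,Y,B'], [R,A',B'], [S,U,W], [S,V,X], [S,W,X], [T,Y,A'], [T,A',B'], [U,V,W], [U,V,X]

giving chain groups C_0 ≅ Z^12, C_1 ≅ Z^27, C_2 ≅ Z^16.

Boundary ∂_1: C_1 → C_0 sends each edge [p,q] (with p < q) to q − p.
The resulting 12×27 matrix has rank 10, and its Smith normal form has invariant factors (1,1,1,1,1,1,1,1,1,1).

The boundary map ∂_2: C_2 → C_1 sends each 2-simplex [p,q,r] to [q,r] − [p,r] + [p,q]. For instance
  ∂[R,A',B'] = [A',B'] − [R,B'] + [R,A'],
  ∂[P,R,Y] = [R,Y] − [P,Y] + [P,R].
The 27×16 boundary matrix has rank 16 and Smith normal form diag(1,1,1,1,1,1,1,1,1,1,1,1,1,1,1,2).

From H_k ≅ ker(∂_k) / im(∂_{k+1}) we obtain:

  H_0: rank C_0 − rank ∂_1 = 12 − 10 = 2, and the invariant factors of ∂_1 are all 1, so H_0 ≅ Z^2.
  H_1: rank ker ∂_1 − rank ∂_2 = (27 − 10) − 16 = 1, and ∂_2 has invariant factor 2 > 1, so H_1 ≅ Z ⊕ Z_2.
  H_2: rank ker ∂_2 − rank ∂_3 = (16 − 16) − 0 = 0, and there is no ∂_3, so H_2 ≅ 0.

H_0 = Z^2,  H_1 = Z ⊕ Z_2,  H_2 = 0.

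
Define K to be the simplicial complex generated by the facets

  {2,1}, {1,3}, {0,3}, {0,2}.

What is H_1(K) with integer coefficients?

H_1 ≅ Z.

Order the vertices as 0 < 1 < 2 < 3. Listing each simplex with vertices in this order, K has dimension 1 with simplices:

  0-simplices (4): [0], [1], [2], [3]
  1-simplices (4): [0,2], [0,3], [1,2], [1,3]

giving chain groups C_0 ≅ Z^4, C_1 ≅ Z^4.

∂_1: C_1 → C_0 sends each edge [p,q] (with p < q) to q − p.
This gives a 4×4 integer matrix of rank 3; reducing to Smith normal form yields diagonal entries (1,1,1).

Now H_k = ker ∂_k / im ∂_{k+1}, so:

  H_1: rank ker ∂_1 − rank ∂_2 = (4 − 3) − 0 = 1, and there is no ∂_2, so H_1 ≅ Z.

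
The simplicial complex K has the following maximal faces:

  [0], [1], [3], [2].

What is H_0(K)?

H_0 = Z^4.

We work with the vertex ordering 0 < 1 < 2 < 3. The simplices of K, each written with vertices in increasing order, are:

  0-simplices (4): [0], [1], [2], [3]

so the chain groups are C_0 ≅ Z^4.

From H_k ≅ ker(∂_k) / im(∂_{k+1}) we obtain:

  H_0: rank C_0 − rank ∂_1 = 4 − 0 = 4, and there is no ∂_1, so H_0 ≅ Z^4.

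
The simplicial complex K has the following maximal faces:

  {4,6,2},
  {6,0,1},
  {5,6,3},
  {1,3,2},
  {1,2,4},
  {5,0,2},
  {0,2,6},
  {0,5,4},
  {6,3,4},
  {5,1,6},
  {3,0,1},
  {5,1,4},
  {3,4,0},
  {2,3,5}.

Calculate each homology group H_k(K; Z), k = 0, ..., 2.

H_0 ≅ Z,  H_1 ≅ Z^2,  H_2 ≅ Z.

Order the vertices as 0 < 1 < 2 < 3 < 4 < 5 < 6. Listing each simplex with vertices in this order, K has dimension 2 with simplices:

  0-simplices (7): [0], [1], [2], [3], [4], [5], [6]
  1-simplices (21): [0,1], [0,2], [0,3], [0,4], [0,5], [0,6], [1,2], [1,3], [1,4], [1,5], [1,6], [2,3], [2,4], [2,5], [2,6], [3,4], [3,5], [3,6], [4,5], [4,6], [5,6]
  2-simplices (14): [0,1,3], [0,1,6], [0,2,5], [0,2,6], [0,3,4], [0,4,5], [1,2,3], [1,2,4], [1,4,5], [1,5,6], [2,3,5], [2,4,6], [3,4,6], [3,5,6]

giving chain groups C_0 ≅ Z^7, C_1 ≅ Z^21, C_2 ≅ Z^14.

∂_1: C_1 → C_0 sends each edge [p,q] (with p < q) to q − p.
As a 7×21 matrix over Z this has rank 6, with invariant factors (1,1,1,1,1,1).

∂_2: C_2 → C_1 maps a triangle to the signed sum of its edges. For instance
  ∂[1,2,3] = [2,3] − [1,3] + [1,2],
  ∂[3,5,6] = [5,6] − [3,6] + [3,5].
The resulting 21×14 matrix has rank 13, and its Smith normal form has invariant factors (1,1,1,1,1,1,1,1,1,1,1,1,1).

Computing H_k = (kernel of ∂_k) / (image of ∂_{k+1}):

  H_0: rank C_0 − rank ∂_1 = 7 − 6 = 1, and the invariant factors of ∂_1 are all 1, so H_0 ≅ Z.
  H_1: rank ker ∂_1 − rank ∂_2 = (21 − 6) − 13 = 2, and the invariant factors of ∂_2 are all 1, so H_1 ≅ Z^2.
  H_2: rank ker ∂_2 − rank ∂_3 = (14 − 13) − 0 = 1, and there is no ∂_3, so H_2 ≅ Z.

(K is a triangulation of the torus T^2.)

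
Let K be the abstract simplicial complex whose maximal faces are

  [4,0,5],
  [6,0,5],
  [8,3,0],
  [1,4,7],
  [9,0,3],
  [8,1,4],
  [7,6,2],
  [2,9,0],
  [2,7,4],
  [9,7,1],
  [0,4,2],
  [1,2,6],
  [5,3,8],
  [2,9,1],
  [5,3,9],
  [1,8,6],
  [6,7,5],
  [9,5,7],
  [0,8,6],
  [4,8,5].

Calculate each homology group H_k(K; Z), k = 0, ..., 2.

H_0 = Z,  H_1 = Z × Z/2,  H_2 = 0.

K has 10 vertices, 30 edges, 20 triangles.
rank ∂_0 = 0, rank ∂_1 = 9 ⇒ b_0 = 10 − 0 − 9 = 1; all invariant factors of ∂_1 are 1 so no torsion. So H_0 ≅ Z.
rank ∂_1 = 9, rank ∂_2 = 20 ⇒ b_1 = 30 − 9 − 20 = 1; ∂_2 has invariant factor(s) [2] giving torsion. So H_1 ≅ Z × Z/2.
rank ∂_2 = 20, rank ∂_3 = 0 ⇒ b_2 = 20 − 20 − 0 = 0. So H_2 ≅ 0.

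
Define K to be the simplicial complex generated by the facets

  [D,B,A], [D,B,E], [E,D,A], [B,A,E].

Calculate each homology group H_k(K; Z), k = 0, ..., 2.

H_0 ≅ Z,  H_1 = 0,  H_2 ≅ Z.

Order the vertices as A < B < D < E. Listing each simplex with vertices in this order, K has dimension 2 with simplices:

  0-simplices (4): A, B, D, E
  1-simplices (6): AB, AD, AE, BD, BE, DE
  2-simplices (4): ABD, ABE, ADE, BDE

giving chain groups C_0 ≅ Z^4, C_1 ≅ Z^6, C_2 ≅ Z^4.

The boundary map ∂_1: C_1 → C_0 sends each edge [p,q] (with p < q) to q − p.
The resulting 4×6 matrix has rank 3, and its Smith normal form has invariant factors (1,1,1).

∂_2: C_2 → C_1 maps a triangle to the signed sum of its edges. For instance
  ∂ABE = BE − AE + AB,
  ∂BDE = DE − BE + BD.
The 6×4 boundary matrix has rank 3 and Smith normal form diag(1,1,1).

Reading off H_k = ker ∂_k / im ∂_{k+1}:

  H_0: rank C_0 − rank ∂_1 = 4 − 3 = 1, and the invariant factors of ∂_1 are all 1, so H_0 = Z.
  H_1: rank ker ∂_1 − rank ∂_2 = (6 − 3) − 3 = 0, and the invariant factors of ∂_2 are all 1, so H_1 = 0.
  H_2: rank ker ∂_2 − rank ∂_3 = (4 − 3) − 0 = 1, and there is no ∂_3, so H_2 = Z.

As a check, the Euler characteristic is 4 − 6 + 4 = 2, which agrees with 1 − 0 + 1 = 2.
(K is a triangulation of the 2-sphere S^2.)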